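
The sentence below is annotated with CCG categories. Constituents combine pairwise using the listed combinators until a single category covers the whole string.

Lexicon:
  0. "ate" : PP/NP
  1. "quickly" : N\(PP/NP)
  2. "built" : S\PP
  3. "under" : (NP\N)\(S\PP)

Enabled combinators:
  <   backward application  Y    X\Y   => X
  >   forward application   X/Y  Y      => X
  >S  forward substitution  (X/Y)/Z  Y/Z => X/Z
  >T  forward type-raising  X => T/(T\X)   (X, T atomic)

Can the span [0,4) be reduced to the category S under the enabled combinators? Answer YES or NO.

NO

PP/NP N\(PP/NP) S\PP (NP\N)\(S\PP)
CKY chart[0,4] = {N/(N\NP), NP, NP/(NP\NP), PP/(PP\NP), S/(S\NP)}; S ∉ chart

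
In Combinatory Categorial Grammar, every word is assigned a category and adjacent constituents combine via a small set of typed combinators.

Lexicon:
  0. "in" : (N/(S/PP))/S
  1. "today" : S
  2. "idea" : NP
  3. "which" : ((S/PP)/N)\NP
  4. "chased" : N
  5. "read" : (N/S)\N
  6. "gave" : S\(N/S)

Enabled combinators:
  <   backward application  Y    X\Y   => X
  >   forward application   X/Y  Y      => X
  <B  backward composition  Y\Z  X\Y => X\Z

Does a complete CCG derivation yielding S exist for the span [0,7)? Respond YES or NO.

YES

[0,7] S   <
  [0,5] N   >
    [0,2] N/(S/PP)   >
      [0,1] "in" : (N/(S/PP))/S
      [1,2] "today" : S
    [2,5] S/PP   >
      [2,4] (S/PP)/N   <
        [2,3] "idea" : NP
        [3,4] "which" : ((S/PP)/N)\NP
      [4,5] "chased" : N
  [5,7] S\N   <B
    [5,6] "read" : (N/S)\N
    [6,7] "gave" : S\(N/S)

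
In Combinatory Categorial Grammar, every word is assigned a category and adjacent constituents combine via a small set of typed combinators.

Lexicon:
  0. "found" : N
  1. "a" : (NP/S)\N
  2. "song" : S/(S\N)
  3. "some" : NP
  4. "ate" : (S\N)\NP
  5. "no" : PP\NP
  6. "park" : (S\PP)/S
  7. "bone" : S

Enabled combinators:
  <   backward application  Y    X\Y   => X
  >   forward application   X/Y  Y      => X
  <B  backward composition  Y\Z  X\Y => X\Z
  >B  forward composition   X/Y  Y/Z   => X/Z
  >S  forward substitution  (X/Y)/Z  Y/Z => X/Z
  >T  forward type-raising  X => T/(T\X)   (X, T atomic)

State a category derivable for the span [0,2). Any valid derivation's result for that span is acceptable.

NP/S

[0,8] S   <
  [0,6] PP   <
    [0,5] NP   >
      [0,2] NP/S   <
        [0,1] "found" : N
        [1,2] "a" : (NP/S)\N
      [2,5] S   >
        [2,3] "song" : S/(S\N)
        [3,5] S\N   <
          [3,4] "some" : NP
          [4,5] "ate" : (S\N)\NP
    [5,6] "no" : PP\NP
  [6,8] S\PP   >
    [6,7] "park" : (S\PP)/S
    [7,8] "bone" : S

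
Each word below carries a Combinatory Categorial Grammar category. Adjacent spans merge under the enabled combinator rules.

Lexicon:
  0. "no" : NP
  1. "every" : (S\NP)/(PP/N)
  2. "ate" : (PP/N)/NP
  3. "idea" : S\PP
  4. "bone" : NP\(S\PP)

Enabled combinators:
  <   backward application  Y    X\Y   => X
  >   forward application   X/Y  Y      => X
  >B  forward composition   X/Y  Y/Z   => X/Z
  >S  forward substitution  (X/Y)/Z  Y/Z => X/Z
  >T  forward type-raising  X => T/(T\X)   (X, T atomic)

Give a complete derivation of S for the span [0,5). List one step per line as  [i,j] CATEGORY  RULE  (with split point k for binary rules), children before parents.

[0,5] S   <
  [0,1] "no" : NP
  [1,5] S\NP   >
    [1,2] "every" : (S\NP)/(PP/N)
    [2,5] PP/N   >
      [2,3] "ate" : (PP/N)/NP
      [3,5] NP   <
        [3,4] "idea" : S\PP
        [4,5] "bone" : NP\(S\PP)

[0,1] NP  lex  "no"
[1,2] (S\NP)/(PP/N)  lex  "every"
[2,3] (PP/N)/NP  lex  "ate"
[3,4] S\PP  lex  "idea"
[4,5] NP\(S\PP)  lex  "bone"
[3,5] NP  <  k=4
[2,5] PP/N  >  k=3
[1,5] S\NP  >  k=2
[0,5] S  <  k=1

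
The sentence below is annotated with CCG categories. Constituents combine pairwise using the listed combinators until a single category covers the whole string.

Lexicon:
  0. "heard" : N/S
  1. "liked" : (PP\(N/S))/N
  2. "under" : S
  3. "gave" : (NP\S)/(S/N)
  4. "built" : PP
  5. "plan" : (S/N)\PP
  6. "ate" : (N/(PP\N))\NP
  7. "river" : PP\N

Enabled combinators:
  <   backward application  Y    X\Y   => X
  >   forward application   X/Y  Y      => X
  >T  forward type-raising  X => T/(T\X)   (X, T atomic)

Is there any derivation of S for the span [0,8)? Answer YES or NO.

NO

N/S (PP\(N/S))/N S (NP\S)/(S/N) PP (S/N)\PP (N/(PP\N))\NP PP\N
CKY chart[0,8] = {N/(N\PP), NP/(NP\PP), PP, PP/(PP\PP), S/(S\PP)}; S ∉ chart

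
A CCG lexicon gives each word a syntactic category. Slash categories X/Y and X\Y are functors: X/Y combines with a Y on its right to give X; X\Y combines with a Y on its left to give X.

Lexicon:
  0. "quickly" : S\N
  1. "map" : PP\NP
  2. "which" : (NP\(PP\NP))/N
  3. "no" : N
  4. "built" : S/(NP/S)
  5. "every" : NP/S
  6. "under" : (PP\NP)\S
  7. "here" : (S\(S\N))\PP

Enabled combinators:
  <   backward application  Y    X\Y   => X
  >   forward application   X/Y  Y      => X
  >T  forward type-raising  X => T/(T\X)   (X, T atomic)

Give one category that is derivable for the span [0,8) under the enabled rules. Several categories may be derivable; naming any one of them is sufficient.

[0,8] S   <
  [0,1] "quickly" : S\N
  [1,8] S\(S\N)   <
    [1,7] PP   <
      [1,4] NP   <
        [1,2] "map" : PP\NP
        [2,4] NP\(PP\NP)   >
          [2,3] "which" : (NP\(PP\NP))/N
          [3,4] "no" : N
      [4,7] PP\NP   <
        [4,6] S   >
          [4,5] "built" : S/(NP/S)
          [5,6] "every" : NP/S
        [6,7] "under" : (PP\NP)\S
    [7,8] "here" : (S\(S\N))\PP

S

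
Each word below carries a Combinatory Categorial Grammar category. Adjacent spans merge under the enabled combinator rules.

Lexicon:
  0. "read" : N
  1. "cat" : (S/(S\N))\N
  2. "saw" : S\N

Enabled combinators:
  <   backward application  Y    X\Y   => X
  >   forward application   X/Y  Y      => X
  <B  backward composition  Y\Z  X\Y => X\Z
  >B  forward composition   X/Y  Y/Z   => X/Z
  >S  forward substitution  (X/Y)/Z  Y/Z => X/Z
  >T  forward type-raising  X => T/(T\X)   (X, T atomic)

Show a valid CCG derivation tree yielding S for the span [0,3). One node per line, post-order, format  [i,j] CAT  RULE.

[0,1] N  lex  "read"
[1,2] (S/(S\N))\N  lex  "cat"
[0,2] S/(S\N)  <  k=1
[2,3] S\N  lex  "saw"
[0,3] S  >  k=2

[0,3] S   >
  [0,2] S/(S\N)   <
    [0,1] "read" : N
    [1,2] "cat" : (S/(S\N))\N
  [2,3] "saw" : S\N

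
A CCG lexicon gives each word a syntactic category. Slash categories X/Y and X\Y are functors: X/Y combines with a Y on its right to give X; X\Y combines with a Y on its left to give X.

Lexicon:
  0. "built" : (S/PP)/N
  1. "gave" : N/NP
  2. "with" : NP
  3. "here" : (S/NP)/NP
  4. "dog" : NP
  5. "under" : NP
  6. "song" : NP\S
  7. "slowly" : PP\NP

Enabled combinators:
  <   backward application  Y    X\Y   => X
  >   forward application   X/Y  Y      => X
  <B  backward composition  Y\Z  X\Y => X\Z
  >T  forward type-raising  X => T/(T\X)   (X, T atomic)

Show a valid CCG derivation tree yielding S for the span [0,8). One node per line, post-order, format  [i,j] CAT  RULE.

[0,1] (S/PP)/N  lex  "built"
[1,2] N/NP  lex  "gave"
[2,3] NP  lex  "with"
[1,3] N  >  k=2
[0,3] S/PP  >  k=1
[3,4] (S/NP)/NP  lex  "here"
[4,5] NP  lex  "dog"
[3,5] S/NP  >  k=4
[5,6] NP  lex  "under"
[3,6] S  >  k=5
[6,7] NP\S  lex  "song"
[7,8] PP\NP  lex  "slowly"
[6,8] PP\S  <B  k=7
[3,8] PP  <  k=6
[0,8] S  >  k=3

[0,8] S   >
  [0,3] S/PP   >
    [0,1] "built" : (S/PP)/N
    [1,3] N   >
      [1,2] "gave" : N/NP
      [2,3] "with" : NP
  [3,8] PP   <
    [3,6] S   >
      [3,5] S/NP   >
        [3,4] "here" : (S/NP)/NP
        [4,5] "dog" : NP
      [5,6] "under" : NP
    [6,8] PP\S   <B
      [6,7] "song" : NP\S
      [7,8] "slowly" : PP\NP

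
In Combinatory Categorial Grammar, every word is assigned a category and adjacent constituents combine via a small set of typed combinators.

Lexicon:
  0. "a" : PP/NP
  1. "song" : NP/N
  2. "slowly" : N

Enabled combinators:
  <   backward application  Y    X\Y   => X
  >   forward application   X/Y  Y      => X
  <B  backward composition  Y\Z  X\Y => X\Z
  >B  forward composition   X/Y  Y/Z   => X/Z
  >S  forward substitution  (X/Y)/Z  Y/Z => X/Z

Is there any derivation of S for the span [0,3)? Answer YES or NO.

PP/NP NP/N N
CKY chart[0,3] = {PP}; S ∉ chart

NO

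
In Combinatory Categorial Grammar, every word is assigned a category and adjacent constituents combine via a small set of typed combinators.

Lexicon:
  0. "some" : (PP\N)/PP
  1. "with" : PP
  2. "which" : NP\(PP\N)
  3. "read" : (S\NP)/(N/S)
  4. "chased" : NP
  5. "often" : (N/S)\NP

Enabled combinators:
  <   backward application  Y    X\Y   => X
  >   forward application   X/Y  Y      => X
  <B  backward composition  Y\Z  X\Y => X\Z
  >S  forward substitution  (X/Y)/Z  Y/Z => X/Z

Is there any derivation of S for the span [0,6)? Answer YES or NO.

YES

[0,6] S   <
  [0,3] NP   <
    [0,2] PP\N   >
      [0,1] "some" : (PP\N)/PP
      [1,2] "with" : PP
    [2,3] "which" : NP\(PP\N)
  [3,6] S\NP   >
    [3,4] "read" : (S\NP)/(N/S)
    [4,6] N/S   <
      [4,5] "chased" : NP
      [5,6] "often" : (N/S)\NP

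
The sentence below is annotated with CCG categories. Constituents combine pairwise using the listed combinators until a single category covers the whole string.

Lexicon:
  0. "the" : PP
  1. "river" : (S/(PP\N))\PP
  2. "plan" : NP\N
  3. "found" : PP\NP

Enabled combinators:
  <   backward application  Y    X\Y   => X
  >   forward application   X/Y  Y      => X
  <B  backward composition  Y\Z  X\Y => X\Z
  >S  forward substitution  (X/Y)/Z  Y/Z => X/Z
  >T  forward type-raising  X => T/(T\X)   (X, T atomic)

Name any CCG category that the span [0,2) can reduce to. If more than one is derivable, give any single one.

[0,4] S   >
  [0,2] S/(PP\N)   <
    [0,1] "the" : PP
    [1,2] "river" : (S/(PP\N))\PP
  [2,4] PP\N   <B
    [2,3] "plan" : NP\N
    [3,4] "found" : PP\NP

S/(PP\N)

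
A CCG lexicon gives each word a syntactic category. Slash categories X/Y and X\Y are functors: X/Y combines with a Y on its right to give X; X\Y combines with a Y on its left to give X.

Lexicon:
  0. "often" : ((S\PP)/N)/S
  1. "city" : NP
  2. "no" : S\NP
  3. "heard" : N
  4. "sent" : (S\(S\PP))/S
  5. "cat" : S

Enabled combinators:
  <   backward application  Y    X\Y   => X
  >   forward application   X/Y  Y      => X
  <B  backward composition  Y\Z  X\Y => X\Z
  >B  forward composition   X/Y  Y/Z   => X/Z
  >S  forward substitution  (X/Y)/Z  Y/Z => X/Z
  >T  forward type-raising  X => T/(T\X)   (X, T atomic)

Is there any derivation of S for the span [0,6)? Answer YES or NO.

YES

[0,6] S   <
  [0,4] S\PP   >
    [0,3] (S\PP)/N   >
      [0,1] "often" : ((S\PP)/N)/S
      [1,3] S   <
        [1,2] "city" : NP
        [2,3] "no" : S\NP
    [3,4] "heard" : N
  [4,6] S\(S\PP)   >
    [4,5] "sent" : (S\(S\PP))/S
    [5,6] "cat" : S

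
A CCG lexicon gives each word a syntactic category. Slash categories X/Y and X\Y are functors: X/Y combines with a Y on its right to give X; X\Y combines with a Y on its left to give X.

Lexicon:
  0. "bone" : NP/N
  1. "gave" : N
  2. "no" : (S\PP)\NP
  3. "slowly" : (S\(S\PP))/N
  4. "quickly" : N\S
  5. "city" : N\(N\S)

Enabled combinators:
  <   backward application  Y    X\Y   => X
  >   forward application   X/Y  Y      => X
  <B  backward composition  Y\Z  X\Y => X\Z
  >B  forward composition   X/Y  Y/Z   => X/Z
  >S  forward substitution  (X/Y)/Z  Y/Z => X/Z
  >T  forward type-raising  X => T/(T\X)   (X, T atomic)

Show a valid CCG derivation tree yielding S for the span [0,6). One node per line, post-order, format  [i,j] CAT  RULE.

[0,6] S   <
  [0,3] S\PP   <
    [0,2] NP   >
      [0,1] "bone" : NP/N
      [1,2] "gave" : N
    [2,3] "no" : (S\PP)\NP
  [3,6] S\(S\PP)   >
    [3,4] "slowly" : (S\(S\PP))/N
    [4,6] N   <
      [4,5] "quickly" : N\S
      [5,6] "city" : N\(N\S)

[0,1] NP/N  lex  "bone"
[1,2] N  lex  "gave"
[0,2] NP  >  k=1
[2,3] (S\PP)\NP  lex  "no"
[0,3] S\PP  <  k=2
[3,4] (S\(S\PP))/N  lex  "slowly"
[4,5] N\S  lex  "quickly"
[5,6] N\(N\S)  lex  "city"
[4,6] N  <  k=5
[3,6] S\(S\PP)  >  k=4
[0,6] S  <  k=3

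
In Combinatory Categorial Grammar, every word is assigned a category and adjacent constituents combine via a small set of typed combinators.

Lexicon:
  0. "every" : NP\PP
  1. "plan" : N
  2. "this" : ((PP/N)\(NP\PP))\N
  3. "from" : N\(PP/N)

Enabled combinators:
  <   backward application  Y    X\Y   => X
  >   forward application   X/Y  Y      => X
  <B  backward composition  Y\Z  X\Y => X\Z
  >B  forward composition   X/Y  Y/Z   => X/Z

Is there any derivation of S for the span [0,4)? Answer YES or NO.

NO

NP\PP N ((PP/N)\(NP\PP))\N N\(PP/N)
CKY chart[0,4] = {N}; S ∉ chart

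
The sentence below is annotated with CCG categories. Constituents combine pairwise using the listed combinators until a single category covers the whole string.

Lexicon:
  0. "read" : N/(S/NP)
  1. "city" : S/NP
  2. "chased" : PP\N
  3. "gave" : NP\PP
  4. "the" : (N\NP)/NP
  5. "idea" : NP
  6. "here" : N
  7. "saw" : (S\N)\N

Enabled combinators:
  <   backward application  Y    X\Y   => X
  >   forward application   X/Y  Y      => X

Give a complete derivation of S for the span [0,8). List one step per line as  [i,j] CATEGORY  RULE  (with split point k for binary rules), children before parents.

[0,8] S   <
  [0,6] N   <
    [0,4] NP   <
      [0,3] PP   <
        [0,2] N   >
          [0,1] "read" : N/(S/NP)
          [1,2] "city" : S/NP
        [2,3] "chased" : PP\N
      [3,4] "gave" : NP\PP
    [4,6] N\NP   >
      [4,5] "the" : (N\NP)/NP
      [5,6] "idea" : NP
  [6,8] S\N   <
    [6,7] "here" : N
    [7,8] "saw" : (S\N)\N

[0,1] N/(S/NP)  lex  "read"
[1,2] S/NP  lex  "city"
[0,2] N  >  k=1
[2,3] PP\N  lex  "chased"
[0,3] PP  <  k=2
[3,4] NP\PP  lex  "gave"
[0,4] NP  <  k=3
[4,5] (N\NP)/NP  lex  "the"
[5,6] NP  lex  "idea"
[4,6] N\NP  >  k=5
[0,6] N  <  k=4
[6,7] N  lex  "here"
[7,8] (S\N)\N  lex  "saw"
[6,8] S\N  <  k=7
[0,8] S  <  k=6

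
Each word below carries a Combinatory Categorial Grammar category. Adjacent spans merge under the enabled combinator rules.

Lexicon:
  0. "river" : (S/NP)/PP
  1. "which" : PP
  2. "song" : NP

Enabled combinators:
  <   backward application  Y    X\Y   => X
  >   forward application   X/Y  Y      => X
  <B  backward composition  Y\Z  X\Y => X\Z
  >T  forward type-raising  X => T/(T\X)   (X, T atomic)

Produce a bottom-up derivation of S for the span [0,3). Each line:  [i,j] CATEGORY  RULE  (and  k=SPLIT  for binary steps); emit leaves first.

[0,1] (S/NP)/PP  lex  "river"
[1,2] PP  lex  "which"
[0,2] S/NP  >  k=1
[2,3] NP  lex  "song"
[0,3] S  >  k=2

[0,3] S   >
  [0,2] S/NP   >
    [0,1] "river" : (S/NP)/PP
    [1,2] "which" : PP
  [2,3] "song" : NP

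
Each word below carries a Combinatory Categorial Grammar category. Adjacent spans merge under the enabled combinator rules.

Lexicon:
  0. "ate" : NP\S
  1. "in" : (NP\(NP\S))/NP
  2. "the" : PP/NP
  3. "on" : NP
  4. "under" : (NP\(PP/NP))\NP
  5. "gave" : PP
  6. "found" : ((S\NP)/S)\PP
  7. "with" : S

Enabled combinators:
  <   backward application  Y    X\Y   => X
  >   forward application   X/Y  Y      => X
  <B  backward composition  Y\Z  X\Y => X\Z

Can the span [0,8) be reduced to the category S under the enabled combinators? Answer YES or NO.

YES

[0,8] S   <
  [0,5] NP   <
    [0,1] "ate" : NP\S
    [1,5] NP\(NP\S)   >
      [1,2] "in" : (NP\(NP\S))/NP
      [2,5] NP   <
        [2,3] "the" : PP/NP
        [3,5] NP\(PP/NP)   <
          [3,4] "on" : NP
          [4,5] "under" : (NP\(PP/NP))\NP
  [5,8] S\NP   >
    [5,7] (S\NP)/S   <
      [5,6] "gave" : PP
      [6,7] "found" : ((S\NP)/S)\PP
    [7,8] "with" : S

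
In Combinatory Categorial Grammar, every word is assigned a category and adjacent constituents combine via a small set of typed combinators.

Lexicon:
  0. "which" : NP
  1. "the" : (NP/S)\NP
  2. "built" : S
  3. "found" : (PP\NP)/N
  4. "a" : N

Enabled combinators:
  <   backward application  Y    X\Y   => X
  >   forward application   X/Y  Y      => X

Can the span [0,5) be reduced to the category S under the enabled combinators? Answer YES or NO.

NP (NP/S)\NP S (PP\NP)/N N
CKY chart[0,5] = {PP}; S ∉ chart

NO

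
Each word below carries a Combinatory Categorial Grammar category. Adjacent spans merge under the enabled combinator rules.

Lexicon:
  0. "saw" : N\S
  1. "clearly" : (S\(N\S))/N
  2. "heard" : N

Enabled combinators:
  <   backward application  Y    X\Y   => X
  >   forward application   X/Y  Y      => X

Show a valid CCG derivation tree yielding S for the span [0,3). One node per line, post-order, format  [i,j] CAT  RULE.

[0,1] N\S  lex  "saw"
[1,2] (S\(N\S))/N  lex  "clearly"
[2,3] N  lex  "heard"
[1,3] S\(N\S)  >  k=2
[0,3] S  <  k=1

[0,3] S   <
  [0,1] "saw" : N\S
  [1,3] S\(N\S)   >
    [1,2] "clearly" : (S\(N\S))/N
    [2,3] "heard" : N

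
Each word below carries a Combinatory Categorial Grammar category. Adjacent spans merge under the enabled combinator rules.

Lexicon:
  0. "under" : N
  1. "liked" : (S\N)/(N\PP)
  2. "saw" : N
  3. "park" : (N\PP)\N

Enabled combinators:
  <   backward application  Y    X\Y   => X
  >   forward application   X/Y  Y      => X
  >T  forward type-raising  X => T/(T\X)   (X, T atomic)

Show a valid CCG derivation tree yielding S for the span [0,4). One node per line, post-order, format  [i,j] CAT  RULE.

[0,4] S   >
  [0,1] S/(S\N)   >T
    [0,1] "under" : N
  [1,4] S\N   >
    [1,2] "liked" : (S\N)/(N\PP)
    [2,4] N\PP   <
      [2,3] "saw" : N
      [3,4] "park" : (N\PP)\N

[0,1] N  lex  "under"
[0,1] S/(S\N)  >T
[1,2] (S\N)/(N\PP)  lex  "liked"
[2,3] N  lex  "saw"
[3,4] (N\PP)\N  lex  "park"
[2,4] N\PP  <  k=3
[1,4] S\N  >  k=2
[0,4] S  >  k=1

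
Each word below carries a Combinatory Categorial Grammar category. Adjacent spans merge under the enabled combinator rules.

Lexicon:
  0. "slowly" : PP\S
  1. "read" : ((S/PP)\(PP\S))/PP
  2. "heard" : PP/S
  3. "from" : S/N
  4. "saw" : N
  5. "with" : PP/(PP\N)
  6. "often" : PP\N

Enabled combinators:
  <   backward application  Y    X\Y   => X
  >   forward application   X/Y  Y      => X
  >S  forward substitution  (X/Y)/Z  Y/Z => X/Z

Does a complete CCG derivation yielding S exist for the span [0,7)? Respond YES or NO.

YES

[0,7] S   >
  [0,5] S/PP   <
    [0,1] "slowly" : PP\S
    [1,5] (S/PP)\(PP\S)   >
      [1,2] "read" : ((S/PP)\(PP\S))/PP
      [2,5] PP   >
        [2,3] "heard" : PP/S
        [3,5] S   >
          [3,4] "from" : S/N
          [4,5] "saw" : N
  [5,7] PP   >
    [5,6] "with" : PP/(PP\N)
    [6,7] "often" : PP\N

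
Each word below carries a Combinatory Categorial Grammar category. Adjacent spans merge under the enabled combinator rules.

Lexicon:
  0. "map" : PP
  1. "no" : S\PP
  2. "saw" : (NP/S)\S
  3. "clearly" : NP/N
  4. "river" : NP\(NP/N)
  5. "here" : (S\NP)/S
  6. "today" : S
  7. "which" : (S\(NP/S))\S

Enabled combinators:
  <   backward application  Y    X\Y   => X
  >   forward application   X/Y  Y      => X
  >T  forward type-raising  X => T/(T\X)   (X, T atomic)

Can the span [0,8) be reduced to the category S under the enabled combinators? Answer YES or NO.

YES

[0,8] S   <
  [0,3] NP/S   <
    [0,2] S   <
      [0,1] "map" : PP
      [1,2] "no" : S\PP
    [2,3] "saw" : (NP/S)\S
  [3,8] S\(NP/S)   <
    [3,7] S   <
      [3,5] NP   <
        [3,4] "clearly" : NP/N
        [4,5] "river" : NP\(NP/N)
      [5,7] S\NP   >
        [5,6] "here" : (S\NP)/S
        [6,7] "today" : S
    [7,8] "which" : (S\(NP/S))\S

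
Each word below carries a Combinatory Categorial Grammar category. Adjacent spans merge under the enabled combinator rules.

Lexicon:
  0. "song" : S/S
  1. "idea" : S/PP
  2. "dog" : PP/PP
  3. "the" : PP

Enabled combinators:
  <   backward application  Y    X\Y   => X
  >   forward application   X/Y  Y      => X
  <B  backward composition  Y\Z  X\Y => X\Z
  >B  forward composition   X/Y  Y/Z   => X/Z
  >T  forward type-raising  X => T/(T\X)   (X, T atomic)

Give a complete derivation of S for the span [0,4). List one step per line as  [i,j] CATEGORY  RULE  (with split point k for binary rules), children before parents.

[0,4] S   >
  [0,3] S/PP   >B
    [0,1] "song" : S/S
    [1,3] S/PP   >B
      [1,2] "idea" : S/PP
      [2,3] "dog" : PP/PP
  [3,4] "the" : PP

[0,1] S/S  lex  "song"
[1,2] S/PP  lex  "idea"
[2,3] PP/PP  lex  "dog"
[1,3] S/PP  >B  k=2
[0,3] S/PP  >B  k=1
[3,4] PP  lex  "the"
[0,4] S  >  k=3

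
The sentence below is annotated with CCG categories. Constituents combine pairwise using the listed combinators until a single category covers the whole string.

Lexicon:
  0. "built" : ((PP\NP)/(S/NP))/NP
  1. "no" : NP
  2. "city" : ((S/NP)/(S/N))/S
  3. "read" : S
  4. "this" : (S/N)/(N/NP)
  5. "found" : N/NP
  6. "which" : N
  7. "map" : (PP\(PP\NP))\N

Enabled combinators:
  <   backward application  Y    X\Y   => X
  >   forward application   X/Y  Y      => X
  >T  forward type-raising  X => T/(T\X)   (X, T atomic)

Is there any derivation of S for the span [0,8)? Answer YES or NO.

NO

((PP\NP)/(S/NP))/NP NP ((S/NP)/(S/N))/S S (S/N)/(N/NP) N/NP N (PP\(PP\NP))\N
CKY chart[0,8] = {N/(N\PP), NP/(NP\PP), PP, PP/(PP\PP), S/(S\PP)}; S ∉ chart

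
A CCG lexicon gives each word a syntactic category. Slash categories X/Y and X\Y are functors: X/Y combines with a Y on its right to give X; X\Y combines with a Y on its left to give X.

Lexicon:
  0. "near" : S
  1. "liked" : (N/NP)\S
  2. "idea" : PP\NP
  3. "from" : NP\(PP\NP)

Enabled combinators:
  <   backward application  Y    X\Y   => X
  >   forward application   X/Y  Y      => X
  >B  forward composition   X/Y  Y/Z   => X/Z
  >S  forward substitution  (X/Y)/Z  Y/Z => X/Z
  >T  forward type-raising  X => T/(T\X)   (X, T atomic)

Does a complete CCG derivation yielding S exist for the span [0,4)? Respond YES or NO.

NO

S (N/NP)\S PP\NP NP\(PP\NP)
CKY chart[0,4] = {N, N/(NP\NP), N/(N\N), NP/(NP\N), PP/(PP\N), S/(S\N)}; S ∉ chart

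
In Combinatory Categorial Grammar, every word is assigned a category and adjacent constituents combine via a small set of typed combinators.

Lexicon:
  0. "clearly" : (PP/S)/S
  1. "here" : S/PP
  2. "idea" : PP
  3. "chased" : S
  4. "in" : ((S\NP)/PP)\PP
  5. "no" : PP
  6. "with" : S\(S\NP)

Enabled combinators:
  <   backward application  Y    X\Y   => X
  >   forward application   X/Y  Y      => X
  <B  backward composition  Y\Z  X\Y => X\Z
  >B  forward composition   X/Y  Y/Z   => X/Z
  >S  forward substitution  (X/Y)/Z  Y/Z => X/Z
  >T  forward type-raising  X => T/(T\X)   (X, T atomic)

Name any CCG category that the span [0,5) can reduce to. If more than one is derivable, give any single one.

[0,7] S   <
  [0,6] S\NP   >
    [0,5] (S\NP)/PP   <
      [0,4] PP   >
        [0,3] PP/S   >
          [0,1] "clearly" : (PP/S)/S
          [1,3] S   >
            [1,2] "here" : S/PP
            [2,3] "idea" : PP
        [3,4] "chased" : S
      [4,5] "in" : ((S\NP)/PP)\PP
    [5,6] "no" : PP
  [6,7] "with" : S\(S\NP)

(S\NP)/PP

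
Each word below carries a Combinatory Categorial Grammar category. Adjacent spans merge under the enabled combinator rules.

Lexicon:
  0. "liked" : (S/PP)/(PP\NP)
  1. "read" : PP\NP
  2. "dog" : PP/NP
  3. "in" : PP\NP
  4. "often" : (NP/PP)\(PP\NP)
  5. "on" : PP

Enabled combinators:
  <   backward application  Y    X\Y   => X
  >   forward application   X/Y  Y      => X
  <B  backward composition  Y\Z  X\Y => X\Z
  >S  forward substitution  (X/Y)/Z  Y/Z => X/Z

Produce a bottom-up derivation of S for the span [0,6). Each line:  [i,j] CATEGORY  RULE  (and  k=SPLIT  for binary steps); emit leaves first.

[0,1] (S/PP)/(PP\NP)  lex  "liked"
[1,2] PP\NP  lex  "read"
[0,2] S/PP  >  k=1
[2,3] PP/NP  lex  "dog"
[3,4] PP\NP  lex  "in"
[4,5] (NP/PP)\(PP\NP)  lex  "often"
[3,5] NP/PP  <  k=4
[5,6] PP  lex  "on"
[3,6] NP  >  k=5
[2,6] PP  >  k=3
[0,6] S  >  k=2

[0,6] S   >
  [0,2] S/PP   >
    [0,1] "liked" : (S/PP)/(PP\NP)
    [1,2] "read" : PP\NP
  [2,6] PP   >
    [2,3] "dog" : PP/NP
    [3,6] NP   >
      [3,5] NP/PP   <
        [3,4] "in" : PP\NP
        [4,5] "often" : (NP/PP)\(PP\NP)
      [5,6] "on" : PP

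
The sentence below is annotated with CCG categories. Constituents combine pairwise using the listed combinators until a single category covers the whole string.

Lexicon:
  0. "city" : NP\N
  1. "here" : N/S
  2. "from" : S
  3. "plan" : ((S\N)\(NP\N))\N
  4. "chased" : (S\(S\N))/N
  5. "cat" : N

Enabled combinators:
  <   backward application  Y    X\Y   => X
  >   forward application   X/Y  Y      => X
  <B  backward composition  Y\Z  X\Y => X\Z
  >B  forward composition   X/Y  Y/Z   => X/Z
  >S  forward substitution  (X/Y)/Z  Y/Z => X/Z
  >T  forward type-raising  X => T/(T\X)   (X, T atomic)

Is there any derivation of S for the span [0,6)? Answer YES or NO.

YES

[0,6] S   <
  [0,4] S\N   <
    [0,1] "city" : NP\N
    [1,4] (S\N)\(NP\N)   <
      [1,3] N   >
        [1,2] "here" : N/S
        [2,3] "from" : S
      [3,4] "plan" : ((S\N)\(NP\N))\N
  [4,6] S\(S\N)   >
    [4,5] "chased" : (S\(S\N))/N
    [5,6] "cat" : N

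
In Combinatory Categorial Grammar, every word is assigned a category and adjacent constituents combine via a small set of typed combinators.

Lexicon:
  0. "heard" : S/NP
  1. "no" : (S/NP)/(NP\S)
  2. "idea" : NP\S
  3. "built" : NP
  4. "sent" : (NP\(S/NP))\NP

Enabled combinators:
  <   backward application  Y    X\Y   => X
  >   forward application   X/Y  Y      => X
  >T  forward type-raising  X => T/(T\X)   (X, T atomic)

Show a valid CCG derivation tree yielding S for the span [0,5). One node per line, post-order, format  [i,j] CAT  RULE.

[0,5] S   >
  [0,1] "heard" : S/NP
  [1,5] NP   <
    [1,3] S/NP   >
      [1,2] "no" : (S/NP)/(NP\S)
      [2,3] "idea" : NP\S
    [3,5] NP\(S/NP)   <
      [3,4] "built" : NP
      [4,5] "sent" : (NP\(S/NP))\NP

[0,1] S/NP  lex  "heard"
[1,2] (S/NP)/(NP\S)  lex  "no"
[2,3] NP\S  lex  "idea"
[1,3] S/NP  >  k=2
[3,4] NP  lex  "built"
[4,5] (NP\(S/NP))\NP  lex  "sent"
[3,5] NP\(S/NP)  <  k=4
[1,5] NP  <  k=3
[0,5] S  >  k=1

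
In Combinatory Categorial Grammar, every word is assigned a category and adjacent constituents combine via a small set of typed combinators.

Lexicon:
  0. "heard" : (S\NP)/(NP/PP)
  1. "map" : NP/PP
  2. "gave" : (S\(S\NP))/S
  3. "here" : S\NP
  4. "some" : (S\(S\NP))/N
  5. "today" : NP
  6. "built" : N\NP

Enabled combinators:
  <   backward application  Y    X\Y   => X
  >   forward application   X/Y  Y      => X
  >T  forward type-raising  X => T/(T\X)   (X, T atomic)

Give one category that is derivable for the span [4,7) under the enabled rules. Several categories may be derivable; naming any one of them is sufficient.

[0,7] S   <
  [0,2] S\NP   >
    [0,1] "heard" : (S\NP)/(NP/PP)
    [1,2] "map" : NP/PP
  [2,7] S\(S\NP)   >
    [2,3] "gave" : (S\(S\NP))/S
    [3,7] S   <
      [3,4] "here" : S\NP
      [4,7] S\(S\NP)   >
        [4,5] "some" : (S\(S\NP))/N
        [5,7] N   <
          [5,6] "today" : NP
          [6,7] "built" : N\NP

S\(S\NP)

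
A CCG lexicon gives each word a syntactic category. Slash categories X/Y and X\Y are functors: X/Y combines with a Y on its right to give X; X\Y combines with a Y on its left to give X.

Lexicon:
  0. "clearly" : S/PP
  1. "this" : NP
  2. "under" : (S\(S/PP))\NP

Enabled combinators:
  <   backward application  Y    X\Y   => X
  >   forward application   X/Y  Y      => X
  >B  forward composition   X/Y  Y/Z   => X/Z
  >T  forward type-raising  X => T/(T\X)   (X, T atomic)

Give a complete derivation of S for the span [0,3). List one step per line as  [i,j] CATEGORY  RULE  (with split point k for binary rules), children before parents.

[0,3] S   <
  [0,1] "clearly" : S/PP
  [1,3] S\(S/PP)   <
    [1,2] "this" : NP
    [2,3] "under" : (S\(S/PP))\NP

[0,1] S/PP  lex  "clearly"
[1,2] NP  lex  "this"
[2,3] (S\(S/PP))\NP  lex  "under"
[1,3] S\(S/PP)  <  k=2
[0,3] S  <  k=1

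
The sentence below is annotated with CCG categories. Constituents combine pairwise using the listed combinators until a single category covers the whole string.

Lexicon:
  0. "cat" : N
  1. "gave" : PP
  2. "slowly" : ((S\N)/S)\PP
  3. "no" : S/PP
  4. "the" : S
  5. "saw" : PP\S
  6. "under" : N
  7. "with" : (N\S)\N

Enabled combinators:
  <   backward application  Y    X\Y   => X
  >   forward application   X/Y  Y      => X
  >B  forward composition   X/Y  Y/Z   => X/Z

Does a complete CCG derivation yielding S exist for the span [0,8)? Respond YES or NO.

NO

N PP ((S\N)/S)\PP S/PP S PP\S N (N\S)\N
CKY chart[0,8] = {N}; S ∉ chart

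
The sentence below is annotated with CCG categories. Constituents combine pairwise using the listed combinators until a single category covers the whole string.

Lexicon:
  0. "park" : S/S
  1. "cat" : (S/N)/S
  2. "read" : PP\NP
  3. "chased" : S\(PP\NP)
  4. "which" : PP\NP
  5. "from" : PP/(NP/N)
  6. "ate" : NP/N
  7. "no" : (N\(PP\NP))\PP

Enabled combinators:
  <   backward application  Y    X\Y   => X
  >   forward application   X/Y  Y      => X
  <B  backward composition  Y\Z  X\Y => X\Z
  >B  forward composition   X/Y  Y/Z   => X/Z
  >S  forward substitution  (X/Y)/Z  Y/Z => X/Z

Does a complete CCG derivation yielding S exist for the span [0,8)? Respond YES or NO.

YES

[0,8] S   >
  [0,4] S/N   >B
    [0,1] "park" : S/S
    [1,4] S/N   >
      [1,2] "cat" : (S/N)/S
      [2,4] S   <
        [2,3] "read" : PP\NP
        [3,4] "chased" : S\(PP\NP)
  [4,8] N   <
    [4,5] "which" : PP\NP
    [5,8] N\(PP\NP)   <
      [5,7] PP   >
        [5,6] "from" : PP/(NP/N)
        [6,7] "ate" : NP/N
      [7,8] "no" : (N\(PP\NP))\PP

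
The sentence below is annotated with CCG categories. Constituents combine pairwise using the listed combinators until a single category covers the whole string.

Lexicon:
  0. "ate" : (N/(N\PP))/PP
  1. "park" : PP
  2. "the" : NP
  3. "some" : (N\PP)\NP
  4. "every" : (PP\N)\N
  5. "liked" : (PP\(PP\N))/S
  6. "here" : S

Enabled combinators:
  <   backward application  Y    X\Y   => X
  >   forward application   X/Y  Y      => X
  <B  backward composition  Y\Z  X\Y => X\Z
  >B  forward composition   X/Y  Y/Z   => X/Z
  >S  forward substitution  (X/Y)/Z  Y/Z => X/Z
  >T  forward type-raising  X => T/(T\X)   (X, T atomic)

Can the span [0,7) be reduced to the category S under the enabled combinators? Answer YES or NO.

(N/(N\PP))/PP PP NP (N\PP)\NP (PP\N)\N (PP\(PP\N))/S S
CKY chart[0,7] = {(N/(N\PP))/(PP\PP), N/(N\PP), NP/(NP\PP), PP, PP/(PP\PP), S/(S\PP)}; S ∉ chart

NO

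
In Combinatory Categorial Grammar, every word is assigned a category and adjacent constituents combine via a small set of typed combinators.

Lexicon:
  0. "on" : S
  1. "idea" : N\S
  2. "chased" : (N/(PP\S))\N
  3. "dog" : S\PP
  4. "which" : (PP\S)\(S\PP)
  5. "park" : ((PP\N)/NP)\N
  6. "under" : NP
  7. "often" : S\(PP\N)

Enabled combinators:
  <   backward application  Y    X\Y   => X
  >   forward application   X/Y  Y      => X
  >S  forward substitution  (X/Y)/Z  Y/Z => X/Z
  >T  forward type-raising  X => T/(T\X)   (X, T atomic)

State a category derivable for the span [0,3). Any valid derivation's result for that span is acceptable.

N/(PP\S)

[0,8] S   <
  [0,7] PP\N   >
    [0,6] (PP\N)/NP   <
      [0,5] N   >
        [0,3] N/(PP\S)   <
          [0,2] N   <
            [0,1] "on" : S
            [1,2] "idea" : N\S
          [2,3] "chased" : (N/(PP\S))\N
        [3,5] PP\S   <
          [3,4] "dog" : S\PP
          [4,5] "which" : (PP\S)\(S\PP)
      [5,6] "park" : ((PP\N)/NP)\N
    [6,7] "under" : NP
  [7,8] "often" : S\(PP\N)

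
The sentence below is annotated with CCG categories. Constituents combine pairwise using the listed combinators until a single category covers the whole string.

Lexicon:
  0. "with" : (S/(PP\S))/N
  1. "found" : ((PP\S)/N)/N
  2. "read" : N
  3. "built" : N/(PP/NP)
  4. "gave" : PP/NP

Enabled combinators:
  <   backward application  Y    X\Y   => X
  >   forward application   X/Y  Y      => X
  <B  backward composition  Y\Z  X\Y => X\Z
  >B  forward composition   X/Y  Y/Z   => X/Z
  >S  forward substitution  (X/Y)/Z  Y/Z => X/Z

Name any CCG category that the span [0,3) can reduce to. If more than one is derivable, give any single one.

S/N

[0,5] S   >
  [0,3] S/N   >S
    [0,1] "with" : (S/(PP\S))/N
    [1,3] (PP\S)/N   >
      [1,2] "found" : ((PP\S)/N)/N
      [2,3] "read" : N
  [3,5] N   >
    [3,4] "built" : N/(PP/NP)
    [4,5] "gave" : PP/NP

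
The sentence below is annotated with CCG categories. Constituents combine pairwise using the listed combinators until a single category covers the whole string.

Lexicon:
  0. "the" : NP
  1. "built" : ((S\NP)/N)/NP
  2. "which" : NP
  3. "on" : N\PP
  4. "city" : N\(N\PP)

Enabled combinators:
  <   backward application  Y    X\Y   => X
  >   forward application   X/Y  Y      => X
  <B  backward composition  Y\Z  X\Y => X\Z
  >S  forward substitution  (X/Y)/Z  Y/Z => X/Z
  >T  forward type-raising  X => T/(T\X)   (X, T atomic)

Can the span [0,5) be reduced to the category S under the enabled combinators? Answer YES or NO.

[0,5] S   <
  [0,1] "the" : NP
  [1,5] S\NP   >
    [1,3] (S\NP)/N   >
      [1,2] "built" : ((S\NP)/N)/NP
      [2,3] "which" : NP
    [3,5] N   <
      [3,4] "on" : N\PP
      [4,5] "city" : N\(N\PP)

YES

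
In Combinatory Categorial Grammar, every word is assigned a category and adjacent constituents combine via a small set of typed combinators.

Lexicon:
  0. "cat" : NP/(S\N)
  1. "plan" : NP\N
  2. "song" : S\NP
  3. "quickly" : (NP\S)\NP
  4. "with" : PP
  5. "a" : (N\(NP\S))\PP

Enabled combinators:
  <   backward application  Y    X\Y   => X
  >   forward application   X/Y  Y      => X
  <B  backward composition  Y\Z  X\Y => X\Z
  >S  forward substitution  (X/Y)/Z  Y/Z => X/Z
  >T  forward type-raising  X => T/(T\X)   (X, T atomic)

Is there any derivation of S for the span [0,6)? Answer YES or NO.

NP/(S\N) NP\N S\NP (NP\S)\NP PP (N\(NP\S))\PP
CKY chart[0,6] = {N, N/(N\N), NP/(NP\N), PP/(PP\N), S/(S\N)}; S ∉ chart

NO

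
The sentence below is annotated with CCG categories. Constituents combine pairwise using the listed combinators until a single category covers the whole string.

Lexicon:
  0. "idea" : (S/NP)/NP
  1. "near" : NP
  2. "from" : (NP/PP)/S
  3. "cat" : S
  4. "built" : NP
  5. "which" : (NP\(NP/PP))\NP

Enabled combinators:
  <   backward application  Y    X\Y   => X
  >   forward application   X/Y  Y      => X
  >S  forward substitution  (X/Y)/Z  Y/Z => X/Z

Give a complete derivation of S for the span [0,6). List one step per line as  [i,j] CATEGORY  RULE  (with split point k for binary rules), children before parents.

[0,1] (S/NP)/NP  lex  "idea"
[1,2] NP  lex  "near"
[0,2] S/NP  >  k=1
[2,3] (NP/PP)/S  lex  "from"
[3,4] S  lex  "cat"
[2,4] NP/PP  >  k=3
[4,5] NP  lex  "built"
[5,6] (NP\(NP/PP))\NP  lex  "which"
[4,6] NP\(NP/PP)  <  k=5
[2,6] NP  <  k=4
[0,6] S  >  k=2

[0,6] S   >
  [0,2] S/NP   >
    [0,1] "idea" : (S/NP)/NP
    [1,2] "near" : NP
  [2,6] NP   <
    [2,4] NP/PP   >
      [2,3] "from" : (NP/PP)/S
      [3,4] "cat" : S
    [4,6] NP\(NP/PP)   <
      [4,5] "built" : NP
      [5,6] "which" : (NP\(NP/PP))\NP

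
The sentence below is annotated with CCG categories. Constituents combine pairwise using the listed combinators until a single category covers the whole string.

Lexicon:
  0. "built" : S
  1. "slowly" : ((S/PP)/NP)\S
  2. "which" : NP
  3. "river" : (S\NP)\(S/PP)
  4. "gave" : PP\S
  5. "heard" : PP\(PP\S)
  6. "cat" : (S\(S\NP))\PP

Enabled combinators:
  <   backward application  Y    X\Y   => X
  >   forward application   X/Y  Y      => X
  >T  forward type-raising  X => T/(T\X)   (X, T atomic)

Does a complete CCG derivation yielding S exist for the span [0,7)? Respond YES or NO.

YES

[0,7] S   <
  [0,4] S\NP   <
    [0,3] S/PP   >
      [0,2] (S/PP)/NP   <
        [0,1] "built" : S
        [1,2] "slowly" : ((S/PP)/NP)\S
      [2,3] "which" : NP
    [3,4] "river" : (S\NP)\(S/PP)
  [4,7] S\(S\NP)   <
    [4,6] PP   <
      [4,5] "gave" : PP\S
      [5,6] "heard" : PP\(PP\S)
    [6,7] "cat" : (S\(S\NP))\PP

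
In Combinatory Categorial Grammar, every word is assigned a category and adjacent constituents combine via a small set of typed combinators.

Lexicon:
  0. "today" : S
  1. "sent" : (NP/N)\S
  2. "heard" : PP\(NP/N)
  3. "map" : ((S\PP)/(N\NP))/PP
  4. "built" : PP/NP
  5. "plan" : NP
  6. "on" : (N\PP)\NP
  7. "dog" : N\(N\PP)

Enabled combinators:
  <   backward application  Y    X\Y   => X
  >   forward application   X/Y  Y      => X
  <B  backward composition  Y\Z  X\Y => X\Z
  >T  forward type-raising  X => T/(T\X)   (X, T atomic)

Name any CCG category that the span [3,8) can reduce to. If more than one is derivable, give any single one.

[0,8] S   <
  [0,3] PP   <
    [0,1] "today" : S
    [1,3] PP\S   <B
      [1,2] "sent" : (NP/N)\S
      [2,3] "heard" : PP\(NP/N)
  [3,8] S\PP   >
    [3,6] (S\PP)/(N\NP)   >
      [3,4] "map" : ((S\PP)/(N\NP))/PP
      [4,6] PP   >
        [4,5] "built" : PP/NP
        [5,6] "plan" : NP
    [6,8] N\NP   <B
      [6,7] "on" : (N\PP)\NP
      [7,8] "dog" : N\(N\PP)

S\PP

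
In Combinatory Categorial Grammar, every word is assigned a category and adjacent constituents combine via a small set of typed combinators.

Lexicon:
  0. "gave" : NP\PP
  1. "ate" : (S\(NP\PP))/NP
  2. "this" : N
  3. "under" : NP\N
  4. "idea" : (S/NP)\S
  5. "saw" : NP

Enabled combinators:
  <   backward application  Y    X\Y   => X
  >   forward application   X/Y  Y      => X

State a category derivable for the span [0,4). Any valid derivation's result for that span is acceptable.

S

[0,6] S   >
  [0,5] S/NP   <
    [0,4] S   <
      [0,1] "gave" : NP\PP
      [1,4] S\(NP\PP)   >
        [1,2] "ate" : (S\(NP\PP))/NP
        [2,4] NP   <
          [2,3] "this" : N
          [3,4] "under" : NP\N
    [4,5] "idea" : (S/NP)\S
  [5,6] "saw" : NP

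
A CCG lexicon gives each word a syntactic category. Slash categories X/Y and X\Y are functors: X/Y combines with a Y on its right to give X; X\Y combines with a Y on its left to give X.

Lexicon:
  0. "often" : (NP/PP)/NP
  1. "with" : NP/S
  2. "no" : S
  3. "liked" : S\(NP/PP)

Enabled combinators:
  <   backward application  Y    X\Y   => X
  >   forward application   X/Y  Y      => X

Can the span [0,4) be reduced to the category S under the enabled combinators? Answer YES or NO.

YES

[0,4] S   <
  [0,3] NP/PP   >
    [0,1] "often" : (NP/PP)/NP
    [1,3] NP   >
      [1,2] "with" : NP/S
      [2,3] "no" : S
  [3,4] "liked" : S\(NP/PP)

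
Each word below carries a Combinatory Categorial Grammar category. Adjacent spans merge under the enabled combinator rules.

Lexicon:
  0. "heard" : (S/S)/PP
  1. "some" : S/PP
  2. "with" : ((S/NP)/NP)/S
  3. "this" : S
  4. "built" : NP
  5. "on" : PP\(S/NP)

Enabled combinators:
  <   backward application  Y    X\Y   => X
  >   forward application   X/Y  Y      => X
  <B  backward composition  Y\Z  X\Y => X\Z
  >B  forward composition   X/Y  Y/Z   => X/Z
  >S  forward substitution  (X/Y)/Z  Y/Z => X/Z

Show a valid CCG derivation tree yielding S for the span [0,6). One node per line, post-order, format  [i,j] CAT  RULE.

[0,1] (S/S)/PP  lex  "heard"
[1,2] S/PP  lex  "some"
[0,2] S/PP  >S  k=1
[2,3] ((S/NP)/NP)/S  lex  "with"
[3,4] S  lex  "this"
[2,4] (S/NP)/NP  >  k=3
[4,5] NP  lex  "built"
[2,5] S/NP  >  k=4
[5,6] PP\(S/NP)  lex  "on"
[2,6] PP  <  k=5
[0,6] S  >  k=2

[0,6] S   >
  [0,2] S/PP   >S
    [0,1] "heard" : (S/S)/PP
    [1,2] "some" : S/PP
  [2,6] PP   <
    [2,5] S/NP   >
      [2,4] (S/NP)/NP   >
        [2,3] "with" : ((S/NP)/NP)/S
        [3,4] "this" : S
      [4,5] "built" : NP
    [5,6] "on" : PP\(S/NP)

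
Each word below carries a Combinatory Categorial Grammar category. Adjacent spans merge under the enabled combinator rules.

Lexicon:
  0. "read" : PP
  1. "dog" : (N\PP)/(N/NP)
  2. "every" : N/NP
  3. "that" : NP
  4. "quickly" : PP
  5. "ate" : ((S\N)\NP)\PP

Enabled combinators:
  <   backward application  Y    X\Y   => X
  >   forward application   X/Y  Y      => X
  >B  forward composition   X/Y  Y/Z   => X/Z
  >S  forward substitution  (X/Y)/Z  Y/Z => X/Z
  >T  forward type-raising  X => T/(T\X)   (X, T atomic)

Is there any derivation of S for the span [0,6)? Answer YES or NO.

YES

[0,6] S   <
  [0,3] N   <
    [0,1] "read" : PP
    [1,3] N\PP   >
      [1,2] "dog" : (N\PP)/(N/NP)
      [2,3] "every" : N/NP
  [3,6] S\N   <
    [3,4] "that" : NP
    [4,6] (S\N)\NP   <
      [4,5] "quickly" : PP
      [5,6] "ate" : ((S\N)\NP)\PP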